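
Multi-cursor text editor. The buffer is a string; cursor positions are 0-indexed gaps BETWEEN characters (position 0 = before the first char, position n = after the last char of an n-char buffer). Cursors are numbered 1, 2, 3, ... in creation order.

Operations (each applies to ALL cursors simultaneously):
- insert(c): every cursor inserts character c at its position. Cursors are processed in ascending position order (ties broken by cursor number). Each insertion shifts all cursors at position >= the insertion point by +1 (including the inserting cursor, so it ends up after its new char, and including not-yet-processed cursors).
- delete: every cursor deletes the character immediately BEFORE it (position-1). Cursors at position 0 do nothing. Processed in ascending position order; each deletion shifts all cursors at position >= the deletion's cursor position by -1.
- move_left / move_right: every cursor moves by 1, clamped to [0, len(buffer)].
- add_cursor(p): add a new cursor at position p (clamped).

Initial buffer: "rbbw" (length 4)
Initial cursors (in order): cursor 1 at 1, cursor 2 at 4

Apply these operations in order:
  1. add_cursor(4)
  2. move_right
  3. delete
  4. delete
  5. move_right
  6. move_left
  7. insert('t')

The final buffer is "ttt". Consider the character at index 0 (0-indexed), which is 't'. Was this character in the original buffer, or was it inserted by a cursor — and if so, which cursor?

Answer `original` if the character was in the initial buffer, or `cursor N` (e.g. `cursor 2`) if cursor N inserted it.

Answer: cursor 1

Derivation:
After op 1 (add_cursor(4)): buffer="rbbw" (len 4), cursors c1@1 c2@4 c3@4, authorship ....
After op 2 (move_right): buffer="rbbw" (len 4), cursors c1@2 c2@4 c3@4, authorship ....
After op 3 (delete): buffer="r" (len 1), cursors c1@1 c2@1 c3@1, authorship .
After op 4 (delete): buffer="" (len 0), cursors c1@0 c2@0 c3@0, authorship 
After op 5 (move_right): buffer="" (len 0), cursors c1@0 c2@0 c3@0, authorship 
After op 6 (move_left): buffer="" (len 0), cursors c1@0 c2@0 c3@0, authorship 
After op 7 (insert('t')): buffer="ttt" (len 3), cursors c1@3 c2@3 c3@3, authorship 123
Authorship (.=original, N=cursor N): 1 2 3
Index 0: author = 1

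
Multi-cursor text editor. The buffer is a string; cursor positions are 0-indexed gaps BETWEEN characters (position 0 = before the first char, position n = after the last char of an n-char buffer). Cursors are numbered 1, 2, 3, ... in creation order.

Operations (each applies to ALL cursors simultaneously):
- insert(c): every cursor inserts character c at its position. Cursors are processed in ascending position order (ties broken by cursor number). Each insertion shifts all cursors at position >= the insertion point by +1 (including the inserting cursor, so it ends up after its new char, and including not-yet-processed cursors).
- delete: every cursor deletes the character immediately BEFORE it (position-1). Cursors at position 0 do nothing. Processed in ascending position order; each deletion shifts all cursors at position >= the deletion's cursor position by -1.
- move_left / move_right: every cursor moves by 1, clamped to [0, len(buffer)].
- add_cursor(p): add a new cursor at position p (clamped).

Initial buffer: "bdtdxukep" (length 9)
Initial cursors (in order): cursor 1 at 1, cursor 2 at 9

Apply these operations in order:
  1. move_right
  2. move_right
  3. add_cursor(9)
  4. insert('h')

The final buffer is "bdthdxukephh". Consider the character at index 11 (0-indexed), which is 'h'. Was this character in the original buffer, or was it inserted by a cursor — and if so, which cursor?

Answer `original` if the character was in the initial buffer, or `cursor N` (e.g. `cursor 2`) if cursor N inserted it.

Answer: cursor 3

Derivation:
After op 1 (move_right): buffer="bdtdxukep" (len 9), cursors c1@2 c2@9, authorship .........
After op 2 (move_right): buffer="bdtdxukep" (len 9), cursors c1@3 c2@9, authorship .........
After op 3 (add_cursor(9)): buffer="bdtdxukep" (len 9), cursors c1@3 c2@9 c3@9, authorship .........
After op 4 (insert('h')): buffer="bdthdxukephh" (len 12), cursors c1@4 c2@12 c3@12, authorship ...1......23
Authorship (.=original, N=cursor N): . . . 1 . . . . . . 2 3
Index 11: author = 3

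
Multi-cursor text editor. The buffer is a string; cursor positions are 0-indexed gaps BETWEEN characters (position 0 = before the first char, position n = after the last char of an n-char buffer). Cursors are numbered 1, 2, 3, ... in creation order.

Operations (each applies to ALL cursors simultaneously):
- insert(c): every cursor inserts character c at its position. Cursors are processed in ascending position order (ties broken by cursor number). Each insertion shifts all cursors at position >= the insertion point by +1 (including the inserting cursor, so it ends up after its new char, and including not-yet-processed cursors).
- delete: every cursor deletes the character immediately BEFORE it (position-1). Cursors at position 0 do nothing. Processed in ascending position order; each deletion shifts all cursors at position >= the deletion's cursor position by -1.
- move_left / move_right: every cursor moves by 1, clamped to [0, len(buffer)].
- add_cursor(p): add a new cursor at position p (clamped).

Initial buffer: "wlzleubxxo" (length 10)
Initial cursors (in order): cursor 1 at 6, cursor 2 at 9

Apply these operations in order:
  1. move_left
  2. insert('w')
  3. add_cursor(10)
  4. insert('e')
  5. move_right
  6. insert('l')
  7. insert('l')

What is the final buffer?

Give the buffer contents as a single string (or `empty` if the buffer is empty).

After op 1 (move_left): buffer="wlzleubxxo" (len 10), cursors c1@5 c2@8, authorship ..........
After op 2 (insert('w')): buffer="wlzlewubxwxo" (len 12), cursors c1@6 c2@10, authorship .....1...2..
After op 3 (add_cursor(10)): buffer="wlzlewubxwxo" (len 12), cursors c1@6 c2@10 c3@10, authorship .....1...2..
After op 4 (insert('e')): buffer="wlzleweubxweexo" (len 15), cursors c1@7 c2@13 c3@13, authorship .....11...223..
After op 5 (move_right): buffer="wlzleweubxweexo" (len 15), cursors c1@8 c2@14 c3@14, authorship .....11...223..
After op 6 (insert('l')): buffer="wlzleweulbxweexllo" (len 18), cursors c1@9 c2@17 c3@17, authorship .....11.1..223.23.
After op 7 (insert('l')): buffer="wlzleweullbxweexllllo" (len 21), cursors c1@10 c2@20 c3@20, authorship .....11.11..223.2323.

Answer: wlzleweullbxweexllllo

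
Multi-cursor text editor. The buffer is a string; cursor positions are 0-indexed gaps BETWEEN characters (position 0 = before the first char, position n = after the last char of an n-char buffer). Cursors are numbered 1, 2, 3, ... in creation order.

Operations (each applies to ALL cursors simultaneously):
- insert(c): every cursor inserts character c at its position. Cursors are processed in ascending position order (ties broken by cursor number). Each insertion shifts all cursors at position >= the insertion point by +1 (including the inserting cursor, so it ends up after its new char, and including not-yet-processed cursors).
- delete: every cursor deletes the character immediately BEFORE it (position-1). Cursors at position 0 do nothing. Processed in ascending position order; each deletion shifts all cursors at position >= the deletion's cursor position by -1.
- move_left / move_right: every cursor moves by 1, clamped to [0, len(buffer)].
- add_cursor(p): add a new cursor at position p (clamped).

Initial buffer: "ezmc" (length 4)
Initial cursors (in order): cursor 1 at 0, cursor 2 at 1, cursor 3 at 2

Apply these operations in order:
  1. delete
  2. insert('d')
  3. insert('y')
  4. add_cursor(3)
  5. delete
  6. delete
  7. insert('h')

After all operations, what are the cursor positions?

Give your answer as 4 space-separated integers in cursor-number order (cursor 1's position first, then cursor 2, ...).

Answer: 4 4 4 4

Derivation:
After op 1 (delete): buffer="mc" (len 2), cursors c1@0 c2@0 c3@0, authorship ..
After op 2 (insert('d')): buffer="dddmc" (len 5), cursors c1@3 c2@3 c3@3, authorship 123..
After op 3 (insert('y')): buffer="dddyyymc" (len 8), cursors c1@6 c2@6 c3@6, authorship 123123..
After op 4 (add_cursor(3)): buffer="dddyyymc" (len 8), cursors c4@3 c1@6 c2@6 c3@6, authorship 123123..
After op 5 (delete): buffer="ddmc" (len 4), cursors c1@2 c2@2 c3@2 c4@2, authorship 12..
After op 6 (delete): buffer="mc" (len 2), cursors c1@0 c2@0 c3@0 c4@0, authorship ..
After op 7 (insert('h')): buffer="hhhhmc" (len 6), cursors c1@4 c2@4 c3@4 c4@4, authorship 1234..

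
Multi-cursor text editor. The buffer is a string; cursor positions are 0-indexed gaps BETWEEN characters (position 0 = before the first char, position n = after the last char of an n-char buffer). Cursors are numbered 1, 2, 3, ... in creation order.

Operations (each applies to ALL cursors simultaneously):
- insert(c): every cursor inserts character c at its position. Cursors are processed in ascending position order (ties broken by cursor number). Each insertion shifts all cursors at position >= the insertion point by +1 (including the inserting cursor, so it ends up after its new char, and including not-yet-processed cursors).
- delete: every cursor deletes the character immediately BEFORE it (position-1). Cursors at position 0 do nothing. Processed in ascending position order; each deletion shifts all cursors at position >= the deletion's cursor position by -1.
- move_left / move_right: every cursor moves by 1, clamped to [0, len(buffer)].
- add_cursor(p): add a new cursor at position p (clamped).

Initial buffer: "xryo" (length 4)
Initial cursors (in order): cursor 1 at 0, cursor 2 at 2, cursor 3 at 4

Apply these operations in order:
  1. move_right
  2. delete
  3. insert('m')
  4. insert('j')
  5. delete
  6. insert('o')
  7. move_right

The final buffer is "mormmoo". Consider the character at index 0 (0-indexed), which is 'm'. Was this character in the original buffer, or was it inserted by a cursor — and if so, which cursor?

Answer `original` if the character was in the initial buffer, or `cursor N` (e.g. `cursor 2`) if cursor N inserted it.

After op 1 (move_right): buffer="xryo" (len 4), cursors c1@1 c2@3 c3@4, authorship ....
After op 2 (delete): buffer="r" (len 1), cursors c1@0 c2@1 c3@1, authorship .
After op 3 (insert('m')): buffer="mrmm" (len 4), cursors c1@1 c2@4 c3@4, authorship 1.23
After op 4 (insert('j')): buffer="mjrmmjj" (len 7), cursors c1@2 c2@7 c3@7, authorship 11.2323
After op 5 (delete): buffer="mrmm" (len 4), cursors c1@1 c2@4 c3@4, authorship 1.23
After op 6 (insert('o')): buffer="mormmoo" (len 7), cursors c1@2 c2@7 c3@7, authorship 11.2323
After op 7 (move_right): buffer="mormmoo" (len 7), cursors c1@3 c2@7 c3@7, authorship 11.2323
Authorship (.=original, N=cursor N): 1 1 . 2 3 2 3
Index 0: author = 1

Answer: cursor 1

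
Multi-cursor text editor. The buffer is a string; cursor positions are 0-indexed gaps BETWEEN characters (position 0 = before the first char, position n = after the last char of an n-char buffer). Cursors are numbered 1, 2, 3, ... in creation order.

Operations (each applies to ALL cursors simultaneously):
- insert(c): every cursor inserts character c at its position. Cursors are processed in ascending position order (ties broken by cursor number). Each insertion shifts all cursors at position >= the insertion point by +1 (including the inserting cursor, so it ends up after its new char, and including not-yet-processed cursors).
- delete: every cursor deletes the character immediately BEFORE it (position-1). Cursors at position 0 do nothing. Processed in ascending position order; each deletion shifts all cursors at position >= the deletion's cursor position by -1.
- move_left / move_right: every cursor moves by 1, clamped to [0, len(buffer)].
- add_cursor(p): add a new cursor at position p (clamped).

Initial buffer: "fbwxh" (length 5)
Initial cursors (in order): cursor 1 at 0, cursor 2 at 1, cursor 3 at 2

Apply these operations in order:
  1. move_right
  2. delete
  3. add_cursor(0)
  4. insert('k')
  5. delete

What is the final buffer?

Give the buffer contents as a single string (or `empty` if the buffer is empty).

Answer: xh

Derivation:
After op 1 (move_right): buffer="fbwxh" (len 5), cursors c1@1 c2@2 c3@3, authorship .....
After op 2 (delete): buffer="xh" (len 2), cursors c1@0 c2@0 c3@0, authorship ..
After op 3 (add_cursor(0)): buffer="xh" (len 2), cursors c1@0 c2@0 c3@0 c4@0, authorship ..
After op 4 (insert('k')): buffer="kkkkxh" (len 6), cursors c1@4 c2@4 c3@4 c4@4, authorship 1234..
After op 5 (delete): buffer="xh" (len 2), cursors c1@0 c2@0 c3@0 c4@0, authorship ..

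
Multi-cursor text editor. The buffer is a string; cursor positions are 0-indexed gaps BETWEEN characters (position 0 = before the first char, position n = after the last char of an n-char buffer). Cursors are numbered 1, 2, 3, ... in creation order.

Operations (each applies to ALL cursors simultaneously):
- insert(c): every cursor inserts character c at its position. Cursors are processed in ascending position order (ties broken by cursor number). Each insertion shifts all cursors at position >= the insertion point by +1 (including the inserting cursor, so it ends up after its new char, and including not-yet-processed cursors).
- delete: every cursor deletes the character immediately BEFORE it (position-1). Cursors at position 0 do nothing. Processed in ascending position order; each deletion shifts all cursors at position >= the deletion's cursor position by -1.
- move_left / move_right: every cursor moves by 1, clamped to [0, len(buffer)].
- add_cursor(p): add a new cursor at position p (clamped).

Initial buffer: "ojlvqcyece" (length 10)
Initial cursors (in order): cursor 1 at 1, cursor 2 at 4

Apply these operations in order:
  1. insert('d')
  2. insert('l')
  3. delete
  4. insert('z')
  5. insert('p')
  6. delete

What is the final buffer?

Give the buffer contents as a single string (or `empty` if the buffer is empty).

After op 1 (insert('d')): buffer="odjlvdqcyece" (len 12), cursors c1@2 c2@6, authorship .1...2......
After op 2 (insert('l')): buffer="odljlvdlqcyece" (len 14), cursors c1@3 c2@8, authorship .11...22......
After op 3 (delete): buffer="odjlvdqcyece" (len 12), cursors c1@2 c2@6, authorship .1...2......
After op 4 (insert('z')): buffer="odzjlvdzqcyece" (len 14), cursors c1@3 c2@8, authorship .11...22......
After op 5 (insert('p')): buffer="odzpjlvdzpqcyece" (len 16), cursors c1@4 c2@10, authorship .111...222......
After op 6 (delete): buffer="odzjlvdzqcyece" (len 14), cursors c1@3 c2@8, authorship .11...22......

Answer: odzjlvdzqcyece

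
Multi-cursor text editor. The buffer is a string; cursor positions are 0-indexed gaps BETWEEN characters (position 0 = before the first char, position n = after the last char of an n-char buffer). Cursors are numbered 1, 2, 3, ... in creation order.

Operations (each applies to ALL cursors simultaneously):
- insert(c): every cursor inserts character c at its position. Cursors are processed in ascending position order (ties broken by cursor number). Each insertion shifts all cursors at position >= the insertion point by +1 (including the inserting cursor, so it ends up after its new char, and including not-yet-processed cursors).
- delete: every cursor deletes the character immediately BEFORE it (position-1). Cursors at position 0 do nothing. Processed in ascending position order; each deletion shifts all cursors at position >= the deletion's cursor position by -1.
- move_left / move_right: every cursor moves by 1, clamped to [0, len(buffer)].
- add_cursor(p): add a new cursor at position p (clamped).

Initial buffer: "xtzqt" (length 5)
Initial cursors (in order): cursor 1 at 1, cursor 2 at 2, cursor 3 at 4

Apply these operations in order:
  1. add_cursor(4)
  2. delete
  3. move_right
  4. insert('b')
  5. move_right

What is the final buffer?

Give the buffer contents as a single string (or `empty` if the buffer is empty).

Answer: tbbbb

Derivation:
After op 1 (add_cursor(4)): buffer="xtzqt" (len 5), cursors c1@1 c2@2 c3@4 c4@4, authorship .....
After op 2 (delete): buffer="t" (len 1), cursors c1@0 c2@0 c3@0 c4@0, authorship .
After op 3 (move_right): buffer="t" (len 1), cursors c1@1 c2@1 c3@1 c4@1, authorship .
After op 4 (insert('b')): buffer="tbbbb" (len 5), cursors c1@5 c2@5 c3@5 c4@5, authorship .1234
After op 5 (move_right): buffer="tbbbb" (len 5), cursors c1@5 c2@5 c3@5 c4@5, authorship .1234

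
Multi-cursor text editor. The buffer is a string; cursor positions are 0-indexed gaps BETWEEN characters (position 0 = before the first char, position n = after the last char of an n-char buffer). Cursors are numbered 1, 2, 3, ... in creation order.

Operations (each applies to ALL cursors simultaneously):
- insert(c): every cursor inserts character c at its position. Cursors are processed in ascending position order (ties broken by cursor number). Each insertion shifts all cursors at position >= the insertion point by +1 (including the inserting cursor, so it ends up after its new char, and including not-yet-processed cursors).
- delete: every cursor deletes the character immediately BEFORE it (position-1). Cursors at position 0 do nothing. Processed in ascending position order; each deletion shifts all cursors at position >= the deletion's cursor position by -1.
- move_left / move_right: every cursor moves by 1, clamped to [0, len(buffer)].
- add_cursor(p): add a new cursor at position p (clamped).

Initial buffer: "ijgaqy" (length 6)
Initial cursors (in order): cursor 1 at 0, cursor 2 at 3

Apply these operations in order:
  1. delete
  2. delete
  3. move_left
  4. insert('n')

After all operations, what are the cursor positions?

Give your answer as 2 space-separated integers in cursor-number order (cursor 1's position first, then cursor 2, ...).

After op 1 (delete): buffer="ijaqy" (len 5), cursors c1@0 c2@2, authorship .....
After op 2 (delete): buffer="iaqy" (len 4), cursors c1@0 c2@1, authorship ....
After op 3 (move_left): buffer="iaqy" (len 4), cursors c1@0 c2@0, authorship ....
After op 4 (insert('n')): buffer="nniaqy" (len 6), cursors c1@2 c2@2, authorship 12....

Answer: 2 2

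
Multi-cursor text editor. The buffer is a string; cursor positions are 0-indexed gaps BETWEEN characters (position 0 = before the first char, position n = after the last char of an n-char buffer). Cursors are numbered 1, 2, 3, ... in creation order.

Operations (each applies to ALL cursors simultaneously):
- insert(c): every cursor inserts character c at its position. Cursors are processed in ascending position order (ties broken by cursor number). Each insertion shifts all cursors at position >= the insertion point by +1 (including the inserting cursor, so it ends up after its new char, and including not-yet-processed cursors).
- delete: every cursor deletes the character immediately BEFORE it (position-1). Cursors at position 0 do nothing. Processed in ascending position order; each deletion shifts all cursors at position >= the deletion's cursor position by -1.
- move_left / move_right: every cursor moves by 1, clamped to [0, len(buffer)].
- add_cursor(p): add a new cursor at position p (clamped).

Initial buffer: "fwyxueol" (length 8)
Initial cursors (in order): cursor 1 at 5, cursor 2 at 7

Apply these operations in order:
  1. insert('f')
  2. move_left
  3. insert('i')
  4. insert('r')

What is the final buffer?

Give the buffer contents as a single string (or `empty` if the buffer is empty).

After op 1 (insert('f')): buffer="fwyxufeofl" (len 10), cursors c1@6 c2@9, authorship .....1..2.
After op 2 (move_left): buffer="fwyxufeofl" (len 10), cursors c1@5 c2@8, authorship .....1..2.
After op 3 (insert('i')): buffer="fwyxuifeoifl" (len 12), cursors c1@6 c2@10, authorship .....11..22.
After op 4 (insert('r')): buffer="fwyxuirfeoirfl" (len 14), cursors c1@7 c2@12, authorship .....111..222.

Answer: fwyxuirfeoirfl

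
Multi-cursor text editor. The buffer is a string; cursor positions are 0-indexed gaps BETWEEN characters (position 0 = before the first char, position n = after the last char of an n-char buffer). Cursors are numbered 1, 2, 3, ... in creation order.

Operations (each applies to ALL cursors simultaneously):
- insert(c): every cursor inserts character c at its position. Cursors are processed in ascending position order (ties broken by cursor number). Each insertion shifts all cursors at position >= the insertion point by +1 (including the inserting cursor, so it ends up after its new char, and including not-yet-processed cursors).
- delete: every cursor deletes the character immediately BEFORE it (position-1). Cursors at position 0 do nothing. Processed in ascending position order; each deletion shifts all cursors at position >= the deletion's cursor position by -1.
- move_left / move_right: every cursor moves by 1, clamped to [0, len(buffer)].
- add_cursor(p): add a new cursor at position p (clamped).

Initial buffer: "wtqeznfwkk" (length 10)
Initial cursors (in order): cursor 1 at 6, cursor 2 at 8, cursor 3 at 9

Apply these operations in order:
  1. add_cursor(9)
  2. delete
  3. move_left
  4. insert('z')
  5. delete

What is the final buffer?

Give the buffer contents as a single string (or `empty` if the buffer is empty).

After op 1 (add_cursor(9)): buffer="wtqeznfwkk" (len 10), cursors c1@6 c2@8 c3@9 c4@9, authorship ..........
After op 2 (delete): buffer="wtqezk" (len 6), cursors c1@5 c2@5 c3@5 c4@5, authorship ......
After op 3 (move_left): buffer="wtqezk" (len 6), cursors c1@4 c2@4 c3@4 c4@4, authorship ......
After op 4 (insert('z')): buffer="wtqezzzzzk" (len 10), cursors c1@8 c2@8 c3@8 c4@8, authorship ....1234..
After op 5 (delete): buffer="wtqezk" (len 6), cursors c1@4 c2@4 c3@4 c4@4, authorship ......

Answer: wtqezk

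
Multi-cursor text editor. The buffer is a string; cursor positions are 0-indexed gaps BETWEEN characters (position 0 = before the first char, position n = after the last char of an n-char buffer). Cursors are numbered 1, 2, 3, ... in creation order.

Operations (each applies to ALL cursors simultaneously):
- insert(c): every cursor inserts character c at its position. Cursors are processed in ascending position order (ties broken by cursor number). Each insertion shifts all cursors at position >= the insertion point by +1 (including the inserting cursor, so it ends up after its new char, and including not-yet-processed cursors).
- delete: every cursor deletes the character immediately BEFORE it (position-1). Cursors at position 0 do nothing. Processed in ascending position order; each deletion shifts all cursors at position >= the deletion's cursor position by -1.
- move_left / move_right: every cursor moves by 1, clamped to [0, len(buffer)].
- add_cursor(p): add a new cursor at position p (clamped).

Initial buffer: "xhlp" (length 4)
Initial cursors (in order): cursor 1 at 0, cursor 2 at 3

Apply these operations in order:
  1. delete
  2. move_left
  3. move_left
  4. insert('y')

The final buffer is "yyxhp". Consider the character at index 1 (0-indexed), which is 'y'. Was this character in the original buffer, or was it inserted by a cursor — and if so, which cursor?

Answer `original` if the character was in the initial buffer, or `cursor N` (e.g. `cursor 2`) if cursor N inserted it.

After op 1 (delete): buffer="xhp" (len 3), cursors c1@0 c2@2, authorship ...
After op 2 (move_left): buffer="xhp" (len 3), cursors c1@0 c2@1, authorship ...
After op 3 (move_left): buffer="xhp" (len 3), cursors c1@0 c2@0, authorship ...
After op 4 (insert('y')): buffer="yyxhp" (len 5), cursors c1@2 c2@2, authorship 12...
Authorship (.=original, N=cursor N): 1 2 . . .
Index 1: author = 2

Answer: cursor 2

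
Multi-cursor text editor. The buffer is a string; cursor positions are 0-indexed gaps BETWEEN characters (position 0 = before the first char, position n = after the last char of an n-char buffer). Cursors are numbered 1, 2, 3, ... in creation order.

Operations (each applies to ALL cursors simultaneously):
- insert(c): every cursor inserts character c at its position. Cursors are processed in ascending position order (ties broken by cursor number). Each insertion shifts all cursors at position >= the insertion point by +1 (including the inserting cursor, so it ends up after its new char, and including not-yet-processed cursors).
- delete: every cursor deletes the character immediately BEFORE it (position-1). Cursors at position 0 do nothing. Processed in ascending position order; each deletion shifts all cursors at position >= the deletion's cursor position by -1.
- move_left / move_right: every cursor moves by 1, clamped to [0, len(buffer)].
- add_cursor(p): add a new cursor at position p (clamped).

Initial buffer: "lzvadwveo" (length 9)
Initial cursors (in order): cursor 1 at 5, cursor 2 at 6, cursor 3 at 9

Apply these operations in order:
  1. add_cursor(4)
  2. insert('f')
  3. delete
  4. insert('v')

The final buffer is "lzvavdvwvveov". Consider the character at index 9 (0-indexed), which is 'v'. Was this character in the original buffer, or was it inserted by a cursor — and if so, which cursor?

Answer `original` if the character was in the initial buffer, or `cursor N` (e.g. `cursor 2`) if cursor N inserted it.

Answer: original

Derivation:
After op 1 (add_cursor(4)): buffer="lzvadwveo" (len 9), cursors c4@4 c1@5 c2@6 c3@9, authorship .........
After op 2 (insert('f')): buffer="lzvafdfwfveof" (len 13), cursors c4@5 c1@7 c2@9 c3@13, authorship ....4.1.2...3
After op 3 (delete): buffer="lzvadwveo" (len 9), cursors c4@4 c1@5 c2@6 c3@9, authorship .........
After op 4 (insert('v')): buffer="lzvavdvwvveov" (len 13), cursors c4@5 c1@7 c2@9 c3@13, authorship ....4.1.2...3
Authorship (.=original, N=cursor N): . . . . 4 . 1 . 2 . . . 3
Index 9: author = original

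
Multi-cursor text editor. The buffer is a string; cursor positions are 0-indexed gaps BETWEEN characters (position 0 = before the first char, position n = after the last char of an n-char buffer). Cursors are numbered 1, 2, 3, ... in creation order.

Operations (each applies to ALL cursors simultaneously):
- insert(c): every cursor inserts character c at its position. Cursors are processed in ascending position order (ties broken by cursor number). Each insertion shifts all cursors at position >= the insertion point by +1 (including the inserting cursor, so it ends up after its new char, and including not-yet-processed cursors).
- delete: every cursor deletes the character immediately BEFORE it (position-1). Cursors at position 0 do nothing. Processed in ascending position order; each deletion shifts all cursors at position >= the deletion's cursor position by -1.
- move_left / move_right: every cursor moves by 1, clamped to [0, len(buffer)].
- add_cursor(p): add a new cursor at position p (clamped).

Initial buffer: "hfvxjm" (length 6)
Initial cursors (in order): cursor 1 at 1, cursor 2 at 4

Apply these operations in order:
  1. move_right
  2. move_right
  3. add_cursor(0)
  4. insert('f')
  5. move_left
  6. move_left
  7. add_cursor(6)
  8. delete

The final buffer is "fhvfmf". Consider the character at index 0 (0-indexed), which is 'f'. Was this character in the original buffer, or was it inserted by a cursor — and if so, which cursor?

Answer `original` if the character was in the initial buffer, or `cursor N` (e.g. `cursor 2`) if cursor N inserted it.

After op 1 (move_right): buffer="hfvxjm" (len 6), cursors c1@2 c2@5, authorship ......
After op 2 (move_right): buffer="hfvxjm" (len 6), cursors c1@3 c2@6, authorship ......
After op 3 (add_cursor(0)): buffer="hfvxjm" (len 6), cursors c3@0 c1@3 c2@6, authorship ......
After op 4 (insert('f')): buffer="fhfvfxjmf" (len 9), cursors c3@1 c1@5 c2@9, authorship 3...1...2
After op 5 (move_left): buffer="fhfvfxjmf" (len 9), cursors c3@0 c1@4 c2@8, authorship 3...1...2
After op 6 (move_left): buffer="fhfvfxjmf" (len 9), cursors c3@0 c1@3 c2@7, authorship 3...1...2
After op 7 (add_cursor(6)): buffer="fhfvfxjmf" (len 9), cursors c3@0 c1@3 c4@6 c2@7, authorship 3...1...2
After op 8 (delete): buffer="fhvfmf" (len 6), cursors c3@0 c1@2 c2@4 c4@4, authorship 3..1.2
Authorship (.=original, N=cursor N): 3 . . 1 . 2
Index 0: author = 3

Answer: cursor 3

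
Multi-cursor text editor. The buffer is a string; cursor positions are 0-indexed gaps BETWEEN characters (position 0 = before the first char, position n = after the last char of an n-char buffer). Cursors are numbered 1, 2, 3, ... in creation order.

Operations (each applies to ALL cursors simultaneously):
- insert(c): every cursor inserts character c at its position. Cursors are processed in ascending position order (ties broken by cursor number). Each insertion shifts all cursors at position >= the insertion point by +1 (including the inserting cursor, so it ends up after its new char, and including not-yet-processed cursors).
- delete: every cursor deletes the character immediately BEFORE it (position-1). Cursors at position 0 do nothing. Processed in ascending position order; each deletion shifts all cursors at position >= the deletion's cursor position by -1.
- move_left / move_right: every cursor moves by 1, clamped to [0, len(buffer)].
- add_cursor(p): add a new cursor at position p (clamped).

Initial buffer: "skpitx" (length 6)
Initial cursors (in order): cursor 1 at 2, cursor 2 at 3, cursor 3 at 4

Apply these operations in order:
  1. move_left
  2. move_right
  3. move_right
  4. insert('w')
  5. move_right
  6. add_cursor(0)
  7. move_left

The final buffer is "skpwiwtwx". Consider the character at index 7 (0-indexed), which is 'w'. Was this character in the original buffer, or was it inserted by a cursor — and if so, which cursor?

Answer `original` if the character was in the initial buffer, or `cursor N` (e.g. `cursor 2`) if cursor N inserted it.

After op 1 (move_left): buffer="skpitx" (len 6), cursors c1@1 c2@2 c3@3, authorship ......
After op 2 (move_right): buffer="skpitx" (len 6), cursors c1@2 c2@3 c3@4, authorship ......
After op 3 (move_right): buffer="skpitx" (len 6), cursors c1@3 c2@4 c3@5, authorship ......
After op 4 (insert('w')): buffer="skpwiwtwx" (len 9), cursors c1@4 c2@6 c3@8, authorship ...1.2.3.
After op 5 (move_right): buffer="skpwiwtwx" (len 9), cursors c1@5 c2@7 c3@9, authorship ...1.2.3.
After op 6 (add_cursor(0)): buffer="skpwiwtwx" (len 9), cursors c4@0 c1@5 c2@7 c3@9, authorship ...1.2.3.
After op 7 (move_left): buffer="skpwiwtwx" (len 9), cursors c4@0 c1@4 c2@6 c3@8, authorship ...1.2.3.
Authorship (.=original, N=cursor N): . . . 1 . 2 . 3 .
Index 7: author = 3

Answer: cursor 3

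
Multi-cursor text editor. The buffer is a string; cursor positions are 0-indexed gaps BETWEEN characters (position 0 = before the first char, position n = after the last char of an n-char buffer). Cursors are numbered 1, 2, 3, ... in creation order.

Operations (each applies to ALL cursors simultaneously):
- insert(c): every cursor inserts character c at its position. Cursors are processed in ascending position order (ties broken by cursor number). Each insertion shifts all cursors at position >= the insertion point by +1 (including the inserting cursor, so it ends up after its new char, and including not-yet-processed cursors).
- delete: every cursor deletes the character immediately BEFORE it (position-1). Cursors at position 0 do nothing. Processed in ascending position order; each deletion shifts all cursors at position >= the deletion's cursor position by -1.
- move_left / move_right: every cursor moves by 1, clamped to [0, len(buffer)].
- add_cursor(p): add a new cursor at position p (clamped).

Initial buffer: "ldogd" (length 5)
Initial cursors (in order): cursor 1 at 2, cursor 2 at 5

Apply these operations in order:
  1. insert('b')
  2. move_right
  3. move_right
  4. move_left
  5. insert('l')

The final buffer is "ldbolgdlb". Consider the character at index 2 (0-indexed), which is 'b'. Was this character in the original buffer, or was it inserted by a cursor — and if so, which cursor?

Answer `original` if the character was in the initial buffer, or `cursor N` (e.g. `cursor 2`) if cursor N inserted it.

After op 1 (insert('b')): buffer="ldbogdb" (len 7), cursors c1@3 c2@7, authorship ..1...2
After op 2 (move_right): buffer="ldbogdb" (len 7), cursors c1@4 c2@7, authorship ..1...2
After op 3 (move_right): buffer="ldbogdb" (len 7), cursors c1@5 c2@7, authorship ..1...2
After op 4 (move_left): buffer="ldbogdb" (len 7), cursors c1@4 c2@6, authorship ..1...2
After op 5 (insert('l')): buffer="ldbolgdlb" (len 9), cursors c1@5 c2@8, authorship ..1.1..22
Authorship (.=original, N=cursor N): . . 1 . 1 . . 2 2
Index 2: author = 1

Answer: cursor 1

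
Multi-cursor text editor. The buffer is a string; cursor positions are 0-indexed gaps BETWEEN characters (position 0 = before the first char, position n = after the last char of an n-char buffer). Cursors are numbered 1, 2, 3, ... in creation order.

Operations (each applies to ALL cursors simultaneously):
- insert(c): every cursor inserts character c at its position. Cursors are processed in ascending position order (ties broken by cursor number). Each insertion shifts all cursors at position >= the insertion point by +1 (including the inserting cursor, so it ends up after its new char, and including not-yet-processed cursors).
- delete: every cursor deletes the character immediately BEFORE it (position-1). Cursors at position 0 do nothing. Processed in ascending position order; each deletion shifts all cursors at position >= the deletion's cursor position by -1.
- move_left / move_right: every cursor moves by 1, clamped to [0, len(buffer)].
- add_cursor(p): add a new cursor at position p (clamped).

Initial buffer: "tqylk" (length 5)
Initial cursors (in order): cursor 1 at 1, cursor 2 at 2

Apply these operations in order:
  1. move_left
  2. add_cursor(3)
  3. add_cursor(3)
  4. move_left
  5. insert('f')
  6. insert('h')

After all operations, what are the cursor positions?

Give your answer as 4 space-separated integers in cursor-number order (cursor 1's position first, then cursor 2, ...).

After op 1 (move_left): buffer="tqylk" (len 5), cursors c1@0 c2@1, authorship .....
After op 2 (add_cursor(3)): buffer="tqylk" (len 5), cursors c1@0 c2@1 c3@3, authorship .....
After op 3 (add_cursor(3)): buffer="tqylk" (len 5), cursors c1@0 c2@1 c3@3 c4@3, authorship .....
After op 4 (move_left): buffer="tqylk" (len 5), cursors c1@0 c2@0 c3@2 c4@2, authorship .....
After op 5 (insert('f')): buffer="fftqffylk" (len 9), cursors c1@2 c2@2 c3@6 c4@6, authorship 12..34...
After op 6 (insert('h')): buffer="ffhhtqffhhylk" (len 13), cursors c1@4 c2@4 c3@10 c4@10, authorship 1212..3434...

Answer: 4 4 10 10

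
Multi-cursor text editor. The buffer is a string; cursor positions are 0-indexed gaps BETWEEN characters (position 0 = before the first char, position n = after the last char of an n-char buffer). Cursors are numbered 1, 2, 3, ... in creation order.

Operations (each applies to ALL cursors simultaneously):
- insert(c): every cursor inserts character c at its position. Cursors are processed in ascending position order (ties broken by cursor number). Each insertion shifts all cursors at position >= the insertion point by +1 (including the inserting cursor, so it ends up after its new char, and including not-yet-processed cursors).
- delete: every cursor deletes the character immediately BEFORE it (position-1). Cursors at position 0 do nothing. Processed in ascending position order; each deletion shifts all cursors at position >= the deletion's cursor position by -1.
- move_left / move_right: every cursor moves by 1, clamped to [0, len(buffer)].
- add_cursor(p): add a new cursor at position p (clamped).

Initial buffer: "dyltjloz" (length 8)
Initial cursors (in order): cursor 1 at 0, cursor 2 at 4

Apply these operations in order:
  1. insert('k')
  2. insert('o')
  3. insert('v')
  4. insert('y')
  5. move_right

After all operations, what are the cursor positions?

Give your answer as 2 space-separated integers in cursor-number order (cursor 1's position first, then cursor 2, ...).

After op 1 (insert('k')): buffer="kdyltkjloz" (len 10), cursors c1@1 c2@6, authorship 1....2....
After op 2 (insert('o')): buffer="kodyltkojloz" (len 12), cursors c1@2 c2@8, authorship 11....22....
After op 3 (insert('v')): buffer="kovdyltkovjloz" (len 14), cursors c1@3 c2@10, authorship 111....222....
After op 4 (insert('y')): buffer="kovydyltkovyjloz" (len 16), cursors c1@4 c2@12, authorship 1111....2222....
After op 5 (move_right): buffer="kovydyltkovyjloz" (len 16), cursors c1@5 c2@13, authorship 1111....2222....

Answer: 5 13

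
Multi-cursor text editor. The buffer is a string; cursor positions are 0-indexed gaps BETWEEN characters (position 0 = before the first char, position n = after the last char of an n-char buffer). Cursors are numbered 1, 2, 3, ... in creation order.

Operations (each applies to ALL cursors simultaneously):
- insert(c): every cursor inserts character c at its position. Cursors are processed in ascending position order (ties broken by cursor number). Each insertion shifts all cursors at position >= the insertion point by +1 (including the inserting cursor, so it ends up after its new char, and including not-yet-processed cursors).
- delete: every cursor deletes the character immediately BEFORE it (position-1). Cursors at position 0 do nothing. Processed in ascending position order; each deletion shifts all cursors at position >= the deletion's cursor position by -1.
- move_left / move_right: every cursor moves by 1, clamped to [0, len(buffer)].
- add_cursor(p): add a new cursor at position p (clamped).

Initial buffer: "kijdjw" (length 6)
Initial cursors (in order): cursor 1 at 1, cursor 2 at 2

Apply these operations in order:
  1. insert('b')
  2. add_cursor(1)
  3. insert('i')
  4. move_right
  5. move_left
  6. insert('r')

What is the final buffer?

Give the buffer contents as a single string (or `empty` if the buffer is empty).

After op 1 (insert('b')): buffer="kbibjdjw" (len 8), cursors c1@2 c2@4, authorship .1.2....
After op 2 (add_cursor(1)): buffer="kbibjdjw" (len 8), cursors c3@1 c1@2 c2@4, authorship .1.2....
After op 3 (insert('i')): buffer="kibiibijdjw" (len 11), cursors c3@2 c1@4 c2@7, authorship .311.22....
After op 4 (move_right): buffer="kibiibijdjw" (len 11), cursors c3@3 c1@5 c2@8, authorship .311.22....
After op 5 (move_left): buffer="kibiibijdjw" (len 11), cursors c3@2 c1@4 c2@7, authorship .311.22....
After op 6 (insert('r')): buffer="kirbiribirjdjw" (len 14), cursors c3@3 c1@6 c2@10, authorship .33111.222....

Answer: kirbiribirjdjw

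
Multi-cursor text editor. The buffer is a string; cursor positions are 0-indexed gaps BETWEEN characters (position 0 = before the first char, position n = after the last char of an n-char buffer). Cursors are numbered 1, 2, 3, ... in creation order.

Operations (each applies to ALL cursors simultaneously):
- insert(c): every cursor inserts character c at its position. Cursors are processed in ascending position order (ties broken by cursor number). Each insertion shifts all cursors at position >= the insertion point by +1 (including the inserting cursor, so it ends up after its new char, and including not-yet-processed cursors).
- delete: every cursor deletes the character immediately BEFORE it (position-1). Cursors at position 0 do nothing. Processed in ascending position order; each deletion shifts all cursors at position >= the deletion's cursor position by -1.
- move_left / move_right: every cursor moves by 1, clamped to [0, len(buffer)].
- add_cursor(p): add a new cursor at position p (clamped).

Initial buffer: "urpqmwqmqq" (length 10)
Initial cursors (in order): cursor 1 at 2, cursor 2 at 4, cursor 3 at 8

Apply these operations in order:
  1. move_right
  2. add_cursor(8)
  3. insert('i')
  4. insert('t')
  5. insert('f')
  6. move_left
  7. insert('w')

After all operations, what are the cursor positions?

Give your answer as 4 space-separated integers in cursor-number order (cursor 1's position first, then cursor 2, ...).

After op 1 (move_right): buffer="urpqmwqmqq" (len 10), cursors c1@3 c2@5 c3@9, authorship ..........
After op 2 (add_cursor(8)): buffer="urpqmwqmqq" (len 10), cursors c1@3 c2@5 c4@8 c3@9, authorship ..........
After op 3 (insert('i')): buffer="urpiqmiwqmiqiq" (len 14), cursors c1@4 c2@7 c4@11 c3@13, authorship ...1..2...4.3.
After op 4 (insert('t')): buffer="urpitqmitwqmitqitq" (len 18), cursors c1@5 c2@9 c4@14 c3@17, authorship ...11..22...44.33.
After op 5 (insert('f')): buffer="urpitfqmitfwqmitfqitfq" (len 22), cursors c1@6 c2@11 c4@17 c3@21, authorship ...111..222...444.333.
After op 6 (move_left): buffer="urpitfqmitfwqmitfqitfq" (len 22), cursors c1@5 c2@10 c4@16 c3@20, authorship ...111..222...444.333.
After op 7 (insert('w')): buffer="urpitwfqmitwfwqmitwfqitwfq" (len 26), cursors c1@6 c2@12 c4@19 c3@24, authorship ...1111..2222...4444.3333.

Answer: 6 12 24 19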